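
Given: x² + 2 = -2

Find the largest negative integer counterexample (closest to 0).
Testing negative integers from -1 downward:
x = -1: LHS = (-1)² + 2 = 3; 3 = -2 — FAILS  ← closest negative counterexample to 0

Answer: x = -1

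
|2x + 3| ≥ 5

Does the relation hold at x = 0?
x = 0: LHS = |2·0 + 3| = |3| = 3; 3 ≥ 5 — FAILS

The relation fails at x = 0, so x = 0 is a counterexample.

Answer: No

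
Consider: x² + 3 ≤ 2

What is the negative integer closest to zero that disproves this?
Testing negative integers from -1 downward:
x = -1: LHS = (-1)² + 3 = 4; 4 ≤ 2 — FAILS  ← closest negative counterexample to 0

Answer: x = -1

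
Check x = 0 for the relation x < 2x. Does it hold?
x = 0: RHS = 2·0 = 0; 0 < 0 — FAILS

The relation fails at x = 0, so x = 0 is a counterexample.

Answer: No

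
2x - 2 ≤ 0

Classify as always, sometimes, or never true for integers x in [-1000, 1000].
Holds at x = 0: LHS = 2·0 - 2 = -2; -2 ≤ 0 — holds
Fails at x = 2: LHS = 2·2 - 2 = 2; 2 ≤ 0 — FAILS
It is satisfied by some integers in the range but not all.

Answer: Sometimes true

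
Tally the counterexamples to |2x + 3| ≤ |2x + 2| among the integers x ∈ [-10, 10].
Counterexamples in [-10, 10]: {-1, 0, 1, 2, 3, 4, 5, 6, 7, 8, 9, 10}.

Counting them gives 12 values.

Answer: 12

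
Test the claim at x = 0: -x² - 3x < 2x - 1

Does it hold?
x = 0: LHS = -0² - 3·0 = 0, RHS = 2·0 - 1 = -1; 0 < -1 — FAILS

The relation fails at x = 0, so x = 0 is a counterexample.

Answer: No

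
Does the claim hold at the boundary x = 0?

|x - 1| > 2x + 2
x = 0: LHS = |0 - 1| = |-1| = 1, RHS = 2·0 + 2 = 2; 1 > 2 — FAILS

The relation fails at x = 0, so x = 0 is a counterexample.

Answer: No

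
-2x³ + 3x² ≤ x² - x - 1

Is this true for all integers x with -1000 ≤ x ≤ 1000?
The claim fails at x = 0:
x = 0: LHS = -2·0³ + 3·0² = 0, RHS = 0² - 0 - 1 = -1; 0 ≤ -1 — FAILS

Because a single integer refutes it, the statement is false.

Answer: False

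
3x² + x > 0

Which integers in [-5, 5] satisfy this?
Holds for: {-5, -4, -3, -2, -1, 1, 2, 3, 4, 5}
Fails for: {0}

Answer: {-5, -4, -3, -2, -1, 1, 2, 3, 4, 5}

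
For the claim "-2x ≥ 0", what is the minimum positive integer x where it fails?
Testing positive integers:
x = 1: LHS = -2·1 = -2; -2 ≥ 0 — FAILS  ← smallest positive counterexample

Answer: x = 1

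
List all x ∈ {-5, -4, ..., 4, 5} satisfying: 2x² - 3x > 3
Holds for: {-5, -4, -3, -2, -1, 3, 4, 5}
Fails for: {0, 1, 2}

Answer: {-5, -4, -3, -2, -1, 3, 4, 5}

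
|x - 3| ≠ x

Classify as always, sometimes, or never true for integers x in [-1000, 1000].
Track d = LHS − RHS over the integers in [-1000, 1000]. Equality would need d = 0, but d changes sign only between consecutive integers, jumping over 0:
x = 1: LHS = |1 - 3| = |-2| = 2; 2 ≠ 1 — holds  (d = 1)
x = 2: LHS = |2 - 3| = |-1| = 1; 1 ≠ 2 — holds  (d = -1)
Away from these crossings d keeps a constant sign, and checking every integer in [-1000, 1000] confirms d ≠ 0 throughout. Hence the two sides are never equal, so the relation holds for every integer in [-1000, 1000].

No counterexample exists.

Answer: Always true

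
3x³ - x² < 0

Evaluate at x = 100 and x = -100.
x = 100: LHS = 3·100³ - 100² = 2990000; 2990000 < 0 — FAILS
x = -100: LHS = 3·(-100)³ - (-100)² = -3010000; -3010000 < 0 — holds

Answer: Partially: fails for x = 100, holds for x = -100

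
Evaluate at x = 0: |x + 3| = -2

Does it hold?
x = 0: LHS = |0 + 3| = |3| = 3; 3 = -2 — FAILS

The relation fails at x = 0, so x = 0 is a counterexample.

Answer: No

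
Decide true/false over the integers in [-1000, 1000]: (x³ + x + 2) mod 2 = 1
The claim fails at x = 0:
x = 0: LHS = (0³ + 0 + 2) mod 2 = 2 mod 2 = 0; 0 = 1 — FAILS

Because a single integer refutes it, the statement is false.

Answer: False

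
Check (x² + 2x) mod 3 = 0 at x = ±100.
x = 100: LHS = (100² + 2·100) mod 3 = 10200 mod 3 = 0; 0 = 0 — holds
x = -100: LHS = ((-100)² + 2·(-100)) mod 3 = 9800 mod 3 = 2; 2 = 0 — FAILS

Answer: Partially: holds for x = 100, fails for x = -100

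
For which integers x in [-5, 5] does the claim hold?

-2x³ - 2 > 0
Holds for: {-5, -4, -3, -2}
Fails for: {-1, 0, 1, 2, 3, 4, 5}

Answer: {-5, -4, -3, -2}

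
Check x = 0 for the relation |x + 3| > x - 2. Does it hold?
x = 0: LHS = |0 + 3| = |3| = 3, RHS = 0 - 2 = -2; 3 > -2 — holds

The relation is satisfied at x = 0.

Answer: Yes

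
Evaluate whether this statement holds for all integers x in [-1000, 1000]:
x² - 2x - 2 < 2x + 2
The claim fails at x = -1:
x = -1: LHS = (-1)² - 2·(-1) - 2 = 1, RHS = 2·(-1) + 2 = 0; 1 < 0 — FAILS

Because a single integer refutes it, the statement is false.

Answer: False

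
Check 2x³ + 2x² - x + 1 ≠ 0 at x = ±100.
x = 100: LHS = 2·100³ + 2·100² - 100 + 1 = 2019901; 2019901 ≠ 0 — holds
x = -100: LHS = 2·(-100)³ + 2·(-100)² - (-100) + 1 = -1979899; -1979899 ≠ 0 — holds

Answer: Yes, holds for both x = 100 and x = -100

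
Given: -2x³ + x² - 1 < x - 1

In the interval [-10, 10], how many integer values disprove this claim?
Counterexamples in [-10, 10]: {-10, -9, -8, -7, -6, -5, -4, -3, -2, -1, 0}.

Counting them gives 11 values.

Answer: 11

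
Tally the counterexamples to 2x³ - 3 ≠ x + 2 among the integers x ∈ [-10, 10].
Track d = LHS − RHS over the integers in [-10, 10]. Equality would need d = 0, but d changes sign only between consecutive integers, jumping over 0:
x = 1: LHS = 2·1³ - 3 = -1, RHS = 1 + 2 = 3; -1 ≠ 3 — holds  (d = -4)
x = 2: LHS = 2·2³ - 3 = 13, RHS = 2 + 2 = 4; 13 ≠ 4 — holds  (d = 9)
Away from these crossings d keeps a constant sign, and checking every integer in [-10, 10] confirms d ≠ 0 throughout. Hence the two sides are never equal, so the relation holds for every integer in [-10, 10].

No counterexample appears in that range.

Answer: 0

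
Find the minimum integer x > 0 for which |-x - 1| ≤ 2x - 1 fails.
Testing positive integers:
x = 1: LHS = |-1 - 1| = |-2| = 2, RHS = 2·1 - 1 = 1; 2 ≤ 1 — FAILS  ← smallest positive counterexample

Answer: x = 1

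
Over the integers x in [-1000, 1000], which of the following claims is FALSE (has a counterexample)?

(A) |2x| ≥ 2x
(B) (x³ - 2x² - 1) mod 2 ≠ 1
(A) Over all integers in [-1000, 1000], LHS − RHS is smallest at x = 0, where it equals 0:
x = 0: LHS = |2·0| = |0| = 0, RHS = 2·0 = 0; 0 ≥ 0 — holds
At the ends of the range:
x = -1000: LHS = |2·(-1000)| = |-2000| = 2000, RHS = 2·(-1000) = -2000; 2000 ≥ -2000 — holds
x = 1000: LHS = |2·1000| = |2000| = 2000, RHS = 2·1000 = 2000; 2000 ≥ 2000 — holds
Hence LHS − RHS is never negative, i.e. LHS ≥ RHS throughout, so the relation holds for every integer in [-1000, 1000].

(B) x = 0: LHS = (0³ - 2·0² - 1) mod 2 = (-1) mod 2 = 1; 1 ≠ 1 — FAILS

Only (B) has a counterexample.

Answer: B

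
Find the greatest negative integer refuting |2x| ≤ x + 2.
Testing negative integers from -1 downward:
x = -1: LHS = |2·(-1)| = |-2| = 2, RHS = (-1) + 2 = 1; 2 ≤ 1 — FAILS  ← closest negative counterexample to 0

Answer: x = -1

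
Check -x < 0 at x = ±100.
x = 100: -100 < 0 — holds
x = -100: LHS = -(-100) = 100; 100 < 0 — FAILS

Answer: Partially: holds for x = 100, fails for x = -100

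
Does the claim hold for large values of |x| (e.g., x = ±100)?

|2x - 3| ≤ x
x = 100: LHS = |2·100 - 3| = |197| = 197; 197 ≤ 100 — FAILS
x = -100: LHS = |2·(-100) - 3| = |-203| = 203; 203 ≤ -100 — FAILS

Answer: No, fails for both x = 100 and x = -100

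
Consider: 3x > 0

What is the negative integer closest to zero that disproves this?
Testing negative integers from -1 downward:
x = -1: LHS = 3·(-1) = -3; -3 > 0 — FAILS  ← closest negative counterexample to 0

Answer: x = -1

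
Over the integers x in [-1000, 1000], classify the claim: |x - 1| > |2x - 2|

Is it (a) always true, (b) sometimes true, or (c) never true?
Over all integers in [-1000, 1000], LHS − RHS is largest at x = 1, where it equals 0:
x = 1: LHS = |1 - 1| = |0| = 0, RHS = |2·1 - 2| = |0| = 0; 0 > 0 — FAILS
At the ends of the range:
x = -1000: LHS = |(-1000) - 1| = |-1001| = 1001, RHS = |2·(-1000) - 2| = |-2002| = 2002; 1001 > 2002 — FAILS
x = 1000: LHS = |1000 - 1| = |999| = 999, RHS = |2·1000 - 2| = |1998| = 1998; 999 > 1998 — FAILS
Hence LHS − RHS is never positive, i.e. LHS ≤ RHS throughout, so the claimed relation (>) fails for every integer in [-1000, 1000].

No integer in the range satisfies it.

Answer: Never true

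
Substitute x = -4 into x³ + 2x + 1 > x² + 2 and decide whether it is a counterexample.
Substitute x = -4 into the relation:
x = -4: LHS = (-4)³ + 2·(-4) + 1 = -71, RHS = (-4)² + 2 = 18; -71 > 18 — FAILS

Since the claim fails at x = -4, this value is a counterexample.

Answer: Yes, x = -4 is a counterexample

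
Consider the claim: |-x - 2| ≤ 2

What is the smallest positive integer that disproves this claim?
Testing positive integers:
x = 1: LHS = |-1 - 2| = |-3| = 3; 3 ≤ 2 — FAILS  ← smallest positive counterexample

Answer: x = 1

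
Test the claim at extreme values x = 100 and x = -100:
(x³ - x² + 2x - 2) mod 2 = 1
x = 100: LHS = (100³ - 100² + 2·100 - 2) mod 2 = 990198 mod 2 = 0; 0 = 1 — FAILS
x = -100: LHS = ((-100)³ - (-100)² + 2·(-100) - 2) mod 2 = (-1010202) mod 2 = 0; 0 = 1 — FAILS

Answer: No, fails for both x = 100 and x = -100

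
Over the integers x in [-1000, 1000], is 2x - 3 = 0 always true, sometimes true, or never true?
Track d = LHS − RHS over the integers in [-1000, 1000]. Equality would need d = 0, but d changes sign only between consecutive integers, jumping over 0:
x = 1: LHS = 2·1 - 3 = -1; -1 = 0 — FAILS  (d = -1)
x = 2: LHS = 2·2 - 3 = 1; 1 = 0 — FAILS  (d = 1)
Away from these crossings d keeps a constant sign, and checking every integer in [-1000, 1000] confirms d ≠ 0 throughout. Hence the two sides are never equal, so the claimed relation (=) fails for every integer in [-1000, 1000].

No integer in the range satisfies it.

Answer: Never true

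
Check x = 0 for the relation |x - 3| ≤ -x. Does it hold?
x = 0: LHS = |0 - 3| = |-3| = 3, RHS = -0 = 0; 3 ≤ 0 — FAILS

The relation fails at x = 0, so x = 0 is a counterexample.

Answer: No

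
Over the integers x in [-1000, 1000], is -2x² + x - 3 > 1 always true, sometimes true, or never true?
Over all integers in [-1000, 1000], LHS − RHS is largest at x = 0, where it equals -4:
x = 0: LHS = -2·0² + 0 - 3 = -3; -3 > 1 — FAILS
At the ends of the range:
x = -1000: LHS = -2·(-1000)² + (-1000) - 3 = -2001003; -2001003 > 1 — FAILS
x = 1000: LHS = -2·1000² + 1000 - 3 = -1999003; -1999003 > 1 — FAILS
Hence LHS − RHS is never positive, i.e. LHS ≤ RHS throughout, so the claimed relation (>) fails for every integer in [-1000, 1000].

No integer in the range satisfies it.

Answer: Never true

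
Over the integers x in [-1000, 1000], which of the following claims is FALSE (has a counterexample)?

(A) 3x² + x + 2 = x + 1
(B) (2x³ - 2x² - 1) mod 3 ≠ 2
(A) x = 0: LHS = 3·0² + 0 + 2 = 2, RHS = 0 + 1 = 1; 2 = 1 — FAILS
(B) x = 0: LHS = (2·0³ - 2·0² - 1) mod 3 = (-1) mod 3 = 2; 2 ≠ 2 — FAILS

Answer: Both A and B are false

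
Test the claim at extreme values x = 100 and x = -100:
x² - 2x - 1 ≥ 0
x = 100: LHS = 100² - 2·100 - 1 = 9799; 9799 ≥ 0 — holds
x = -100: LHS = (-100)² - 2·(-100) - 1 = 10199; 10199 ≥ 0 — holds

Answer: Yes, holds for both x = 100 and x = -100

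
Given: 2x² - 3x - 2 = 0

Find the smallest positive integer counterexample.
Testing positive integers:
x = 1: LHS = 2·1² - 3·1 - 2 = -3; -3 = 0 — FAILS  ← smallest positive counterexample

Answer: x = 1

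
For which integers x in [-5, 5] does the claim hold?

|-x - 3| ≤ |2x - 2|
Holds for: {-5, -4, -3, -2, -1, 5}
Fails for: {0, 1, 2, 3, 4}

Answer: {-5, -4, -3, -2, -1, 5}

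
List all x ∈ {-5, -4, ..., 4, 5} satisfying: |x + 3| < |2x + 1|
Holds for: {-5, -4, -3, -2, 3, 4, 5}
Fails for: {-1, 0, 1, 2}

Answer: {-5, -4, -3, -2, 3, 4, 5}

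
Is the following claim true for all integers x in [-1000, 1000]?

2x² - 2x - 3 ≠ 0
Track d = LHS − RHS over the integers in [-1000, 1000]. Equality would need d = 0, but d changes sign only between consecutive integers, jumping over 0:
x = -1: LHS = 2·(-1)² - 2·(-1) - 3 = 1; 1 ≠ 0 — holds  (d = 1)
x = 0: LHS = 2·0² - 2·0 - 3 = -3; -3 ≠ 0 — holds  (d = -3)
x = 1: LHS = 2·1² - 2·1 - 3 = -3; -3 ≠ 0 — holds  (d = -3)
x = 2: LHS = 2·2² - 2·2 - 3 = 1; 1 ≠ 0 — holds  (d = 1)
Away from these crossings d keeps a constant sign, and checking every integer in [-1000, 1000] confirms d ≠ 0 throughout. Hence the two sides are never equal, so the relation holds for every integer in [-1000, 1000].

No counterexample exists.

Answer: True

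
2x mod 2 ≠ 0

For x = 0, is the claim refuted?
Substitute x = 0 into the relation:
x = 0: LHS = (2·0) mod 2 = 0 mod 2 = 0; 0 ≠ 0 — FAILS

Since the claim fails at x = 0, this value is a counterexample.

Answer: Yes, x = 0 is a counterexample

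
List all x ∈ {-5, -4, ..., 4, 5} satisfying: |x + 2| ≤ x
Over all integers in [-5, 5], LHS − RHS is smallest at x = 0, where it equals 2:
x = 0: LHS = |0 + 2| = |2| = 2; 2 ≤ 0 — FAILS
At the ends of the range:
x = -5: LHS = |(-5) + 2| = |-3| = 3; 3 ≤ -5 — FAILS
x = 5: LHS = |5 + 2| = |7| = 7; 7 ≤ 5 — FAILS
Hence LHS − RHS is never zero or negative, i.e. LHS > RHS throughout, so the claimed relation (≤) fails for every integer in [-5, 5].

Answer: None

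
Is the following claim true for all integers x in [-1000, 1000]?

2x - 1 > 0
The claim fails at x = 0:
x = 0: LHS = 2·0 - 1 = -1; -1 > 0 — FAILS

Because a single integer refutes it, the statement is false.

Answer: False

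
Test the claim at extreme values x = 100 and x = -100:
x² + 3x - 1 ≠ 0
x = 100: LHS = 100² + 3·100 - 1 = 10299; 10299 ≠ 0 — holds
x = -100: LHS = (-100)² + 3·(-100) - 1 = 9699; 9699 ≠ 0 — holds

Answer: Yes, holds for both x = 100 and x = -100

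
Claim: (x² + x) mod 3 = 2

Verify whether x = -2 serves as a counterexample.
Substitute x = -2 into the relation:
x = -2: LHS = ((-2)² + (-2)) mod 3 = 2 mod 3 = 2; 2 = 2 — holds

The claim holds here, so x = -2 is not a counterexample. (A counterexample exists elsewhere, e.g. x = 0.)

Answer: No, x = -2 is not a counterexample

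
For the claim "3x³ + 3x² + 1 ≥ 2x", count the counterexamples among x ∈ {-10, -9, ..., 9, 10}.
Counterexamples in [-10, 10]: {-10, -9, -8, -7, -6, -5, -4, -3, -2}.

Counting them gives 9 values.

Answer: 9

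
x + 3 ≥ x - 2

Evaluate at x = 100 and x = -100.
x = 100: LHS = 100 + 3 = 103, RHS = 100 - 2 = 98; 103 ≥ 98 — holds
x = -100: LHS = (-100) + 3 = -97, RHS = (-100) - 2 = -102; -97 ≥ -102 — holds

Answer: Yes, holds for both x = 100 and x = -100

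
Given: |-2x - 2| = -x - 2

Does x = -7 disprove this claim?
Substitute x = -7 into the relation:
x = -7: LHS = |-2·(-7) - 2| = |12| = 12, RHS = -(-7) - 2 = 5; 12 = 5 — FAILS

Since the claim fails at x = -7, this value is a counterexample.

Answer: Yes, x = -7 is a counterexample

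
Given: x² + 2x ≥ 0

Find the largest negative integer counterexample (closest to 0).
Testing negative integers from -1 downward:
x = -1: LHS = (-1)² + 2·(-1) = -1; -1 ≥ 0 — FAILS  ← closest negative counterexample to 0

Answer: x = -1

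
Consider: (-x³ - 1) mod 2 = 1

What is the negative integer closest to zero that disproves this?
Testing negative integers from -1 downward:
x = -1: LHS = (-(-1)³ - 1) mod 2 = 0 mod 2 = 0; 0 = 1 — FAILS  ← closest negative counterexample to 0

Answer: x = -1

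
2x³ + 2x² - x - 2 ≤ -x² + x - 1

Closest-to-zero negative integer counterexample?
Testing negative integers from -1 downward:
x = -1: LHS = 2·(-1)³ + 2·(-1)² - (-1) - 2 = -1, RHS = -(-1)² + (-1) - 1 = -3; -1 ≤ -3 — FAILS  ← closest negative counterexample to 0

Answer: x = -1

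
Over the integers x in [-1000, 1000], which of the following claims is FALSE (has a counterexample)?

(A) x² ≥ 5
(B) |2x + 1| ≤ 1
(A) x = 0: LHS = 0² = 0; 0 ≥ 5 — FAILS
(B) x = 1: LHS = |2·1 + 1| = |3| = 3; 3 ≤ 1 — FAILS

Answer: Both A and B are false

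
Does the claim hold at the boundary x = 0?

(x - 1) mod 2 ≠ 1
x = 0: LHS = (0 - 1) mod 2 = (-1) mod 2 = 1; 1 ≠ 1 — FAILS

The relation fails at x = 0, so x = 0 is a counterexample.

Answer: No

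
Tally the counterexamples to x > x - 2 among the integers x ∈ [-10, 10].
Over all integers in [-10, 10], LHS − RHS is smallest at x = 0, where it equals 2:
x = 0: RHS = 0 - 2 = -2; 0 > -2 — holds
At the ends of the range:
x = -10: RHS = (-10) - 2 = -12; -10 > -12 — holds
x = 10: RHS = 10 - 2 = 8; 10 > 8 — holds
Hence LHS − RHS is never zero or negative, i.e. LHS > RHS throughout, so the relation holds for every integer in [-10, 10].

No counterexample appears in that range.

Answer: 0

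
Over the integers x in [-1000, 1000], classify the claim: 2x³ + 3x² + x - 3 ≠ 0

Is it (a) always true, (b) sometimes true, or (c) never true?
Track d = LHS − RHS over the integers in [-1000, 1000]. Equality would need d = 0, but d changes sign only between consecutive integers, jumping over 0:
x = 0: LHS = 2·0³ + 3·0² + 0 - 3 = -3; -3 ≠ 0 — holds  (d = -3)
x = 1: LHS = 2·1³ + 3·1² + 1 - 3 = 3; 3 ≠ 0 — holds  (d = 3)
Away from these crossings d keeps a constant sign, and checking every integer in [-1000, 1000] confirms d ≠ 0 throughout. Hence the two sides are never equal, so the relation holds for every integer in [-1000, 1000].

No counterexample exists.

Answer: Always true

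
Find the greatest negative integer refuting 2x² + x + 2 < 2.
Testing negative integers from -1 downward:
x = -1: LHS = 2·(-1)² + (-1) + 2 = 3; 3 < 2 — FAILS  ← closest negative counterexample to 0

Answer: x = -1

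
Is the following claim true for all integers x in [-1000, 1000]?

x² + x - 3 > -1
The claim fails at x = 0:
x = 0: LHS = 0² + 0 - 3 = -3; -3 > -1 — FAILS

Because a single integer refutes it, the statement is false.

Answer: False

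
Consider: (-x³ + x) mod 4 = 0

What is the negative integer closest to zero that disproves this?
Testing negative integers from -1 downward:
x = -1: LHS = (-(-1)³ + (-1)) mod 4 = 0 mod 4 = 0; 0 = 0 — holds
x = -2: LHS = (-(-2)³ + (-2)) mod 4 = 6 mod 4 = 2; 2 = 0 — FAILS  ← closest negative counterexample to 0

Answer: x = -2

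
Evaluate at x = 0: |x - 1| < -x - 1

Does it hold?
x = 0: LHS = |0 - 1| = |-1| = 1, RHS = -0 - 1 = -1; 1 < -1 — FAILS

The relation fails at x = 0, so x = 0 is a counterexample.

Answer: No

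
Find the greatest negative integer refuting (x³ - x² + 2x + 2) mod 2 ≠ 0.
Testing negative integers from -1 downward:
x = -1: LHS = ((-1)³ - (-1)² + 2·(-1) + 2) mod 2 = (-2) mod 2 = 0; 0 ≠ 0 — FAILS  ← closest negative counterexample to 0

Answer: x = -1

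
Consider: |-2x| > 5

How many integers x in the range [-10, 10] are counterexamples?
Counterexamples in [-10, 10]: {-2, -1, 0, 1, 2}.

Counting them gives 5 values.

Answer: 5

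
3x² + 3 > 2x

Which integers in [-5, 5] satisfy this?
Over all integers in [-5, 5], LHS − RHS is smallest at x = 0, where it equals 3:
x = 0: LHS = 3·0² + 3 = 3, RHS = 2·0 = 0; 3 > 0 — holds
At the ends of the range:
x = -5: LHS = 3·(-5)² + 3 = 78, RHS = 2·(-5) = -10; 78 > -10 — holds
x = 5: LHS = 3·5² + 3 = 78, RHS = 2·5 = 10; 78 > 10 — holds
Hence LHS − RHS is never zero or negative, i.e. LHS > RHS throughout, so the relation holds for every integer in [-5, 5].

Answer: All integers in [-5, 5]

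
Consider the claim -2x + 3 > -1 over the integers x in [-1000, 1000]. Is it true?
The claim fails at x = 2:
x = 2: LHS = -2·2 + 3 = -1; -1 > -1 — FAILS

Because a single integer refutes it, the statement is false.

Answer: False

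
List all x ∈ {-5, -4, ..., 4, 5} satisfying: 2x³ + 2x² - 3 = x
Holds for: {1}
Fails for: {-5, -4, -3, -2, -1, 0, 2, 3, 4, 5}

Answer: {1}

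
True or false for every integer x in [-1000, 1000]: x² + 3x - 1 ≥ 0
The claim fails at x = 0:
x = 0: LHS = 0² + 3·0 - 1 = -1; -1 ≥ 0 — FAILS

Because a single integer refutes it, the statement is false.

Answer: False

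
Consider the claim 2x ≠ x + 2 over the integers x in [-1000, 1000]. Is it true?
The claim fails at x = 2:
x = 2: LHS = 2·2 = 4, RHS = 2 + 2 = 4; 4 ≠ 4 — FAILS

Because a single integer refutes it, the statement is false.

Answer: False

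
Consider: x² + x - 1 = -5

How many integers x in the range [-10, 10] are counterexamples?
Counterexamples in [-10, 10]: {-10, -9, -8, -7, -6, -5, -4, -3, -2, -1, 0, 1, 2, 3, 4, 5, 6, 7, 8, 9, 10}.

Counting them gives 21 values.

Answer: 21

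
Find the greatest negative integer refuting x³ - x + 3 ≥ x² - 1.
Testing negative integers from -1 downward:
x = -1: LHS = (-1)³ - (-1) + 3 = 3, RHS = (-1)² - 1 = 0; 3 ≥ 0 — holds
x = -2: LHS = (-2)³ - (-2) + 3 = -3, RHS = (-2)² - 1 = 3; -3 ≥ 3 — FAILS  ← closest negative counterexample to 0

Answer: x = -2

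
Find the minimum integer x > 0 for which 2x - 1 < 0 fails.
Testing positive integers:
x = 1: LHS = 2·1 - 1 = 1; 1 < 0 — FAILS  ← smallest positive counterexample

Answer: x = 1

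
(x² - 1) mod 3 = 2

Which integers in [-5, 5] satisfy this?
Holds for: {-3, 0, 3}
Fails for: {-5, -4, -2, -1, 1, 2, 4, 5}

Answer: {-3, 0, 3}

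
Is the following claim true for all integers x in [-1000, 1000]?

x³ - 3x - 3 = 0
The claim fails at x = 0:
x = 0: LHS = 0³ - 3·0 - 3 = -3; -3 = 0 — FAILS

Because a single integer refutes it, the statement is false.

Answer: False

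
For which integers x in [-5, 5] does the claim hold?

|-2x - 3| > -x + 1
Holds for: {-5, 0, 1, 2, 3, 4, 5}
Fails for: {-4, -3, -2, -1}

Answer: {-5, 0, 1, 2, 3, 4, 5}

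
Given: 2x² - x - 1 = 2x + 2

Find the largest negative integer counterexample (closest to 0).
Testing negative integers from -1 downward:
x = -1: LHS = 2·(-1)² - (-1) - 1 = 2, RHS = 2·(-1) + 2 = 0; 2 = 0 — FAILS  ← closest negative counterexample to 0

Answer: x = -1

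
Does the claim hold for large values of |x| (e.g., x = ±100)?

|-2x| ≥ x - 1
x = 100: LHS = |-2·100| = |-200| = 200, RHS = 100 - 1 = 99; 200 ≥ 99 — holds
x = -100: LHS = |-2·(-100)| = |200| = 200, RHS = (-100) - 1 = -101; 200 ≥ -101 — holds

Answer: Yes, holds for both x = 100 and x = -100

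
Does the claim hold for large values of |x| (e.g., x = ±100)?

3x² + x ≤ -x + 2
x = 100: LHS = 3·100² + 100 = 30100, RHS = -100 + 2 = -98; 30100 ≤ -98 — FAILS
x = -100: LHS = 3·(-100)² + (-100) = 29900, RHS = -(-100) + 2 = 102; 29900 ≤ 102 — FAILS

Answer: No, fails for both x = 100 and x = -100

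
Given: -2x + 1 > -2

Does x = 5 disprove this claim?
Substitute x = 5 into the relation:
x = 5: LHS = -2·5 + 1 = -9; -9 > -2 — FAILS

Since the claim fails at x = 5, this value is a counterexample.

Answer: Yes, x = 5 is a counterexample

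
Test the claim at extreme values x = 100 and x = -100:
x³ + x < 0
x = 100: LHS = 100³ + 100 = 1000100; 1000100 < 0 — FAILS
x = -100: LHS = (-100)³ + (-100) = -1000100; -1000100 < 0 — holds

Answer: Partially: fails for x = 100, holds for x = -100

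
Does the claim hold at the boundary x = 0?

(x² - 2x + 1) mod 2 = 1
x = 0: LHS = (0² - 2·0 + 1) mod 2 = 1 mod 2 = 1; 1 = 1 — holds

The relation is satisfied at x = 0.

Answer: Yes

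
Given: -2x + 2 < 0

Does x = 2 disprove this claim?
Substitute x = 2 into the relation:
x = 2: LHS = -2·2 + 2 = -2; -2 < 0 — holds

The claim holds here, so x = 2 is not a counterexample. (A counterexample exists elsewhere, e.g. x = 0.)

Answer: No, x = 2 is not a counterexample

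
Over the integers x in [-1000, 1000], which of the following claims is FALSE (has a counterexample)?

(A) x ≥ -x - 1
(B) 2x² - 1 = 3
(A) x = -1: RHS = -(-1) - 1 = 0; -1 ≥ 0 — FAILS
(B) x = 0: LHS = 2·0² - 1 = -1; -1 = 3 — FAILS

Answer: Both A and B are false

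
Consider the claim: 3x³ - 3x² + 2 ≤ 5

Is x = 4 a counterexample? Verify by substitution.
Substitute x = 4 into the relation:
x = 4: LHS = 3·4³ - 3·4² + 2 = 146; 146 ≤ 5 — FAILS

Since the claim fails at x = 4, this value is a counterexample.

Answer: Yes, x = 4 is a counterexample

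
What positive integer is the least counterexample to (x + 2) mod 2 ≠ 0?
Testing positive integers:
x = 1: LHS = (1 + 2) mod 2 = 3 mod 2 = 1; 1 ≠ 0 — holds
x = 2: LHS = (2 + 2) mod 2 = 4 mod 2 = 0; 0 ≠ 0 — FAILS  ← smallest positive counterexample

Answer: x = 2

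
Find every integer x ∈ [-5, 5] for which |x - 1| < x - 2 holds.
Over all integers in [-5, 5], LHS − RHS is smallest at x = 1, where it equals 1:
x = 1: LHS = |1 - 1| = |0| = 0, RHS = 1 - 2 = -1; 0 < -1 — FAILS
At the ends of the range:
x = -5: LHS = |(-5) - 1| = |-6| = 6, RHS = (-5) - 2 = -7; 6 < -7 — FAILS
x = 5: LHS = |5 - 1| = |4| = 4, RHS = 5 - 2 = 3; 4 < 3 — FAILS
Hence LHS − RHS is never negative, i.e. LHS ≥ RHS throughout, so the claimed relation (<) fails for every integer in [-5, 5].

Answer: None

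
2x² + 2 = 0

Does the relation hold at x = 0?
x = 0: LHS = 2·0² + 2 = 2; 2 = 0 — FAILS

The relation fails at x = 0, so x = 0 is a counterexample.

Answer: No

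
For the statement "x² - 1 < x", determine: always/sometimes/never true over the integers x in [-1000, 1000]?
Holds at x = 0: LHS = 0² - 1 = -1; -1 < 0 — holds
Fails at x = -1: LHS = (-1)² - 1 = 0; 0 < -1 — FAILS
It is satisfied by some integers in the range but not all.

Answer: Sometimes true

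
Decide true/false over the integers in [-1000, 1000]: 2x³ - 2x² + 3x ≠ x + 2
The claim fails at x = 1:
x = 1: LHS = 2·1³ - 2·1² + 3·1 = 3, RHS = 1 + 2 = 3; 3 ≠ 3 — FAILS

Because a single integer refutes it, the statement is false.

Answer: False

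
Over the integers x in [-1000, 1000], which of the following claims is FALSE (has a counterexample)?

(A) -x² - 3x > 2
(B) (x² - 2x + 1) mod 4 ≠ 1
(A) x = 0: LHS = -0² - 3·0 = 0; 0 > 2 — FAILS
(B) x = 0: LHS = (0² - 2·0 + 1) mod 4 = 1 mod 4 = 1; 1 ≠ 1 — FAILS

Answer: Both A and B are false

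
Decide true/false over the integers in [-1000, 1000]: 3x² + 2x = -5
The claim fails at x = 0:
x = 0: LHS = 3·0² + 2·0 = 0; 0 = -5 — FAILS

Because a single integer refutes it, the statement is false.

Answer: False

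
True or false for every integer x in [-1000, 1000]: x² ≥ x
Over all integers in [-1000, 1000], LHS − RHS is smallest at x = 0, where it equals 0:
x = 0: LHS = 0² = 0; 0 ≥ 0 — holds
At the ends of the range:
x = -1000: LHS = (-1000)² = 1000000; 1000000 ≥ -1000 — holds
x = 1000: LHS = 1000² = 1000000; 1000000 ≥ 1000 — holds
Hence LHS − RHS is never negative, i.e. LHS ≥ RHS throughout, so the relation holds for every integer in [-1000, 1000].

No counterexample exists.

Answer: True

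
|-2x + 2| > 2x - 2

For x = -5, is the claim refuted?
Substitute x = -5 into the relation:
x = -5: LHS = |-2·(-5) + 2| = |12| = 12, RHS = 2·(-5) - 2 = -12; 12 > -12 — holds

The claim holds here, so x = -5 is not a counterexample. (A counterexample exists elsewhere, e.g. x = 1.)

Answer: No, x = -5 is not a counterexample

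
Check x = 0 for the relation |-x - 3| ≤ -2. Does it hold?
x = 0: LHS = |-0 - 3| = |-3| = 3; 3 ≤ -2 — FAILS

The relation fails at x = 0, so x = 0 is a counterexample.

Answer: No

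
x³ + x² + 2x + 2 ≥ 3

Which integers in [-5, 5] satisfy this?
Holds for: {1, 2, 3, 4, 5}
Fails for: {-5, -4, -3, -2, -1, 0}

Answer: {1, 2, 3, 4, 5}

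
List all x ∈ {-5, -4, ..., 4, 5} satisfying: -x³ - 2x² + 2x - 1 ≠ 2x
Track d = LHS − RHS over the integers in [-5, 5]. Equality would need d = 0, but d changes sign only between consecutive integers, jumping over 0:
x = -3: LHS = -(-3)³ - 2·(-3)² + 2·(-3) - 1 = 2, RHS = 2·(-3) = -6; 2 ≠ -6 — holds  (d = 8)
x = -2: LHS = -(-2)³ - 2·(-2)² + 2·(-2) - 1 = -5, RHS = 2·(-2) = -4; -5 ≠ -4 — holds  (d = -1)
Away from these crossings d keeps a constant sign, and checking every integer in [-5, 5] confirms d ≠ 0 throughout. Hence the two sides are never equal, so the relation holds for every integer in [-5, 5].

Answer: All integers in [-5, 5]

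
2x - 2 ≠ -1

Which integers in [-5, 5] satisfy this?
Track d = LHS − RHS over the integers in [-5, 5]. Equality would need d = 0, but d changes sign only between consecutive integers, jumping over 0:
x = 0: LHS = 2·0 - 2 = -2; -2 ≠ -1 — holds  (d = -1)
x = 1: LHS = 2·1 - 2 = 0; 0 ≠ -1 — holds  (d = 1)
Away from these crossings d keeps a constant sign, and checking every integer in [-5, 5] confirms d ≠ 0 throughout. Hence the two sides are never equal, so the relation holds for every integer in [-5, 5].

Answer: All integers in [-5, 5]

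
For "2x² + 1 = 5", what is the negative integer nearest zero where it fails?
Testing negative integers from -1 downward:
x = -1: LHS = 2·(-1)² + 1 = 3; 3 = 5 — FAILS  ← closest negative counterexample to 0

Answer: x = -1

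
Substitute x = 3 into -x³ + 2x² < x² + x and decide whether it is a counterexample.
Substitute x = 3 into the relation:
x = 3: LHS = -3³ + 2·3² = -9, RHS = 3² + 3 = 12; -9 < 12 — holds

The claim holds here, so x = 3 is not a counterexample. (A counterexample exists elsewhere, e.g. x = 0.)

Answer: No, x = 3 is not a counterexample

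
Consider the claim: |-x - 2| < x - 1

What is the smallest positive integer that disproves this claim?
Testing positive integers:
x = 1: LHS = |-1 - 2| = |-3| = 3, RHS = 1 - 1 = 0; 3 < 0 — FAILS  ← smallest positive counterexample

Answer: x = 1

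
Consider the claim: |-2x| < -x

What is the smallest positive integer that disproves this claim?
Testing positive integers:
x = 1: LHS = |-2·1| = |-2| = 2; 2 < -1 — FAILS  ← smallest positive counterexample

Answer: x = 1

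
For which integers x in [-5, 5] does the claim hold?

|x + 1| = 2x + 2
Holds for: {-1}
Fails for: {-5, -4, -3, -2, 0, 1, 2, 3, 4, 5}

Answer: {-1}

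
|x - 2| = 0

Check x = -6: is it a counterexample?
Substitute x = -6 into the relation:
x = -6: LHS = |(-6) - 2| = |-8| = 8; 8 = 0 — FAILS

Since the claim fails at x = -6, this value is a counterexample.

Answer: Yes, x = -6 is a counterexample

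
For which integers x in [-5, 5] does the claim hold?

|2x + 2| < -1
An absolute value is never negative, so the left side is ≥ 0 for every x, while the right side is -1. Tightest case in [-5, 5] is x = -1:
x = -1: LHS = |2·(-1) + 2| = |0| = 0; 0 < -1 — FAILS
Hence LHS − RHS is never negative, i.e. LHS ≥ RHS throughout, so the claimed relation (<) fails for every integer in [-5, 5].

Answer: None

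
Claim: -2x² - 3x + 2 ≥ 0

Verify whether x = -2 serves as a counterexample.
Substitute x = -2 into the relation:
x = -2: LHS = -2·(-2)² - 3·(-2) + 2 = 0; 0 ≥ 0 — holds

The claim holds here, so x = -2 is not a counterexample. (A counterexample exists elsewhere, e.g. x = 1.)

Answer: No, x = -2 is not a counterexample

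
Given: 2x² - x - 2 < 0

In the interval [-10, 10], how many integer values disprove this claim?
Counterexamples in [-10, 10]: {-10, -9, -8, -7, -6, -5, -4, -3, -2, -1, 2, 3, 4, 5, 6, 7, 8, 9, 10}.

Counting them gives 19 values.

Answer: 19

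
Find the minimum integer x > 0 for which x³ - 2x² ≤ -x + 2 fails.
Testing positive integers:
x = 1: LHS = 1³ - 2·1² = -1, RHS = -1 + 2 = 1; -1 ≤ 1 — holds
x = 2: LHS = 2³ - 2·2² = 0, RHS = -2 + 2 = 0; 0 ≤ 0 — holds
x = 3: LHS = 3³ - 2·3² = 9, RHS = -3 + 2 = -1; 9 ≤ -1 — FAILS  ← smallest positive counterexample

Answer: x = 3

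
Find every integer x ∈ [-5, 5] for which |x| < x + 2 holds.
Holds for: {0, 1, 2, 3, 4, 5}
Fails for: {-5, -4, -3, -2, -1}

Answer: {0, 1, 2, 3, 4, 5}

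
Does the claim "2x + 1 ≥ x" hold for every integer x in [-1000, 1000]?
The claim fails at x = -2:
x = -2: LHS = 2·(-2) + 1 = -3; -3 ≥ -2 — FAILS

Because a single integer refutes it, the statement is false.

Answer: False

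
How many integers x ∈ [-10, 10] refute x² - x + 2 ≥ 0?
Over all integers in [-10, 10], LHS − RHS is smallest at x = 0, where it equals 2:
x = 0: LHS = 0² - 0 + 2 = 2; 2 ≥ 0 — holds
At the ends of the range:
x = -10: LHS = (-10)² - (-10) + 2 = 112; 112 ≥ 0 — holds
x = 10: LHS = 10² - 10 + 2 = 92; 92 ≥ 0 — holds
Hence LHS − RHS is never negative, i.e. LHS ≥ RHS throughout, so the relation holds for every integer in [-10, 10].

No counterexample appears in that range.

Answer: 0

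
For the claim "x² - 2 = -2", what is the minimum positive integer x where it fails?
Testing positive integers:
x = 1: LHS = 1² - 2 = -1; -1 = -2 — FAILS  ← smallest positive counterexample

Answer: x = 1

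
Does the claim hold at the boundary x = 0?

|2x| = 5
x = 0: LHS = |2·0| = |0| = 0; 0 = 5 — FAILS

The relation fails at x = 0, so x = 0 is a counterexample.

Answer: No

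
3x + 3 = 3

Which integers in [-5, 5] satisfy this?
Holds for: {0}
Fails for: {-5, -4, -3, -2, -1, 1, 2, 3, 4, 5}

Answer: {0}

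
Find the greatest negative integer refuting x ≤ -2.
Testing negative integers from -1 downward:
x = -1: -1 ≤ -2 — FAILS  ← closest negative counterexample to 0

Answer: x = -1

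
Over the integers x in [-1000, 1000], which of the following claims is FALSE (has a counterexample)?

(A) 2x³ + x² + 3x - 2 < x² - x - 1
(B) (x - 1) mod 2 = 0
(A) x = 1: LHS = 2·1³ + 1² + 3·1 - 2 = 4, RHS = 1² - 1 - 1 = -1; 4 < -1 — FAILS
(B) x = 0: LHS = (0 - 1) mod 2 = (-1) mod 2 = 1; 1 = 0 — FAILS

Answer: Both A and B are false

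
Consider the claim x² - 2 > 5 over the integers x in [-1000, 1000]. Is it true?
The claim fails at x = 0:
x = 0: LHS = 0² - 2 = -2; -2 > 5 — FAILS

Because a single integer refutes it, the statement is false.

Answer: False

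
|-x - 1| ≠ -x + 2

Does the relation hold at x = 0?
x = 0: LHS = |-0 - 1| = |-1| = 1, RHS = -0 + 2 = 2; 1 ≠ 2 — holds

The relation is satisfied at x = 0.

Answer: Yes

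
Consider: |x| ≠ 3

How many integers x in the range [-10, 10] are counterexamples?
Counterexamples in [-10, 10]: {-3, 3}.

Counting them gives 2 values.

Answer: 2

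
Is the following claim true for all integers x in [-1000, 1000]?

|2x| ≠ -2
An absolute value is never negative, so the left side is ≥ 0 for every x, while the right side is -2. Tightest case in [-1000, 1000] is x = 0:
x = 0: LHS = |2·0| = |0| = 0; 0 ≠ -2 — holds
Hence LHS − RHS is never 0, i.e. the two sides are never equal, so the relation holds for every integer in [-1000, 1000].

No counterexample exists.

Answer: True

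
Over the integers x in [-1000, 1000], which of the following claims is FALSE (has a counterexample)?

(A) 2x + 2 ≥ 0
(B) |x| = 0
(A) x = -2: LHS = 2·(-2) + 2 = -2; -2 ≥ 0 — FAILS
(B) x = 1: LHS = |1| = 1; 1 = 0 — FAILS

Answer: Both A and B are false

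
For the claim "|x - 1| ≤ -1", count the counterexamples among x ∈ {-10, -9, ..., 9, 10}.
Counterexamples in [-10, 10]: {-10, -9, -8, -7, -6, -5, -4, -3, -2, -1, 0, 1, 2, 3, 4, 5, 6, 7, 8, 9, 10}.

Counting them gives 21 values.

Answer: 21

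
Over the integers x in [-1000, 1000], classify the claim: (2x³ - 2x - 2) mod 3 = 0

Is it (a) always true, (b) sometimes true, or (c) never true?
For a polynomial with integer coefficients, its value mod 3 depends only on x mod 3, so it suffices to check one representative of each residue class, x = 0, 1, 2:
x = 0: LHS = (2·0³ - 2·0 - 2) mod 3 = (-2) mod 3 = 1; 1 = 0 — FAILS
x = 1: LHS = (2·1³ - 2·1 - 2) mod 3 = (-2) mod 3 = 1; 1 = 0 — FAILS
x = 2: LHS = (2·2³ - 2·2 - 2) mod 3 = 10 mod 3 = 1; 1 = 0 — FAILS
The relation fails in every residue class, so the claimed relation (=) fails for every integer in [-1000, 1000].

No integer in the range satisfies it.

Answer: Never true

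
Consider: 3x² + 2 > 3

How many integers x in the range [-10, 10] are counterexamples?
Counterexamples in [-10, 10]: {0}.

Counting them gives 1 values.

Answer: 1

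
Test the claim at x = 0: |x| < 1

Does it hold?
x = 0: LHS = |0| = 0; 0 < 1 — holds

The relation is satisfied at x = 0.

Answer: Yes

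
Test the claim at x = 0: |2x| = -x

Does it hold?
x = 0: LHS = |2·0| = |0| = 0, RHS = -0 = 0; 0 = 0 — holds

The relation is satisfied at x = 0.

Answer: Yes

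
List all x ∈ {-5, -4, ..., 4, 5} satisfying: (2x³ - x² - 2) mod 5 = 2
For a polynomial with integer coefficients, its value mod 5 depends only on x mod 5, so it suffices to check one representative of each residue class, x = 0, 1, 2, 3, 4:
x = 0: LHS = (2·0³ - 0² - 2) mod 5 = (-2) mod 5 = 3; 3 = 2 — FAILS
x = 1: LHS = (2·1³ - 1² - 2) mod 5 = (-1) mod 5 = 4; 4 = 2 — FAILS
x = 2: LHS = (2·2³ - 2² - 2) mod 5 = 10 mod 5 = 0; 0 = 2 — FAILS
x = 3: LHS = (2·3³ - 3² - 2) mod 5 = 43 mod 5 = 3; 3 = 2 — FAILS
x = 4: LHS = (2·4³ - 4² - 2) mod 5 = 110 mod 5 = 0; 0 = 2 — FAILS
The relation fails in every residue class, so the claimed relation (=) fails for every integer in [-5, 5].

Answer: None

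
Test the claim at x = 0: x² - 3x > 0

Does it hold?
x = 0: LHS = 0² - 3·0 = 0; 0 > 0 — FAILS

The relation fails at x = 0, so x = 0 is a counterexample.

Answer: No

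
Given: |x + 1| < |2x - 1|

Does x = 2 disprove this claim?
Substitute x = 2 into the relation:
x = 2: LHS = |2 + 1| = |3| = 3, RHS = |2·2 - 1| = |3| = 3; 3 < 3 — FAILS

Since the claim fails at x = 2, this value is a counterexample.

Answer: Yes, x = 2 is a counterexample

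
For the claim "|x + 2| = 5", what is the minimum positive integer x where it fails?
Testing positive integers:
x = 1: LHS = |1 + 2| = |3| = 3; 3 = 5 — FAILS  ← smallest positive counterexample

Answer: x = 1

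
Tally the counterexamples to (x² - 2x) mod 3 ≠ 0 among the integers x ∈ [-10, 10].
Counterexamples in [-10, 10]: {-10, -9, -7, -6, -4, -3, -1, 0, 2, 3, 5, 6, 8, 9}.

Counting them gives 14 values.

Answer: 14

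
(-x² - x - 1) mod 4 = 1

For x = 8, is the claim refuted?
Substitute x = 8 into the relation:
x = 8: LHS = (-8² - 8 - 1) mod 4 = (-73) mod 4 = 3; 3 = 1 — FAILS

Since the claim fails at x = 8, this value is a counterexample.

Answer: Yes, x = 8 is a counterexample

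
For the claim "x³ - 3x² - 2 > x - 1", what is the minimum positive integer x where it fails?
Testing positive integers:
x = 1: LHS = 1³ - 3·1² - 2 = -4, RHS = 1 - 1 = 0; -4 > 0 — FAILS  ← smallest positive counterexample

Answer: x = 1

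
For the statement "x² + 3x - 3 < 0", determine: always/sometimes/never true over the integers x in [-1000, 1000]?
Holds at x = 0: LHS = 0² + 3·0 - 3 = -3; -3 < 0 — holds
Fails at x = 1: LHS = 1² + 3·1 - 3 = 1; 1 < 0 — FAILS
It is satisfied by some integers in the range but not all.

Answer: Sometimes true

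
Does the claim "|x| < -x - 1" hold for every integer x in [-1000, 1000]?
The claim fails at x = 0:
x = 0: LHS = |0| = 0, RHS = -0 - 1 = -1; 0 < -1 — FAILS

Because a single integer refutes it, the statement is false.

Answer: False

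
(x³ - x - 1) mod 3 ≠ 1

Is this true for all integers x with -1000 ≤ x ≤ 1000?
For a polynomial with integer coefficients, its value mod 3 depends only on x mod 3, so it suffices to check one representative of each residue class, x = 0, 1, 2:
x = 0: LHS = (0³ - 0 - 1) mod 3 = (-1) mod 3 = 2; 2 ≠ 1 — holds
x = 1: LHS = (1³ - 1 - 1) mod 3 = (-1) mod 3 = 2; 2 ≠ 1 — holds
x = 2: LHS = (2³ - 2 - 1) mod 3 = 5 mod 3 = 2; 2 ≠ 1 — holds
The relation holds in every residue class, so the relation holds for every integer in [-1000, 1000].

No counterexample exists.

Answer: True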